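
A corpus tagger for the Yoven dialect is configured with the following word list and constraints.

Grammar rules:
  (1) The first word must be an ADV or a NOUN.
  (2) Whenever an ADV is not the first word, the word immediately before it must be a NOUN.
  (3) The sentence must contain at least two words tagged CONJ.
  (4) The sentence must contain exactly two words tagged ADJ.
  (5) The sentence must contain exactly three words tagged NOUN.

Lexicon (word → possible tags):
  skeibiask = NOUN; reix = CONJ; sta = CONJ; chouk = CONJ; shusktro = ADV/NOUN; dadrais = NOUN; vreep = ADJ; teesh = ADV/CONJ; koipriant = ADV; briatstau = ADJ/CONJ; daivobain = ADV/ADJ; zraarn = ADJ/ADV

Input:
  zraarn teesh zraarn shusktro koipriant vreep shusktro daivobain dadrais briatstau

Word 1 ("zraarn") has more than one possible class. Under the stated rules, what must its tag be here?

Candidates per position — 1:zraarn {ADJ,ADV}; 2:teesh {ADV,CONJ}; 3:zraarn {ADJ,ADV}; 4:shusktro {ADV,NOUN}; 5:koipriant {ADV}; 6:vreep {ADJ}; 7:shusktro {ADV,NOUN}; 8:daivobain {ADV,ADJ}; 9:dadrais {NOUN}; 10:briatstau {ADJ,CONJ}.
If word 1 were ADJ, no tagging could satisfy rule 1; so word 1 is ADV.
If word 2 were ADV, no tagging could satisfy rule 2; so word 2 is CONJ.
If word 3 were ADV, no tagging could satisfy rule 2; so word 3 is ADJ.
If word 4 were ADV, no tagging could satisfy rule 2; so word 4 is NOUN.
If word 7 were ADV, no tagging could satisfy rule 2; so word 7 is NOUN.
If word 8 were ADJ, no tagging could satisfy rule 4; so word 8 is ADV.
If word 10 were ADJ, no tagging could satisfy rule 3; so word 10 is CONJ.
That leaves exactly one tagging: ADV CONJ ADJ NOUN ADV ADJ NOUN ADV NOUN CONJ.
Rule-by-rule: rule 1 ✓; rule 2 ✓; rule 3 ✓; rule 4 ✓; rule 5 ✓.

ADV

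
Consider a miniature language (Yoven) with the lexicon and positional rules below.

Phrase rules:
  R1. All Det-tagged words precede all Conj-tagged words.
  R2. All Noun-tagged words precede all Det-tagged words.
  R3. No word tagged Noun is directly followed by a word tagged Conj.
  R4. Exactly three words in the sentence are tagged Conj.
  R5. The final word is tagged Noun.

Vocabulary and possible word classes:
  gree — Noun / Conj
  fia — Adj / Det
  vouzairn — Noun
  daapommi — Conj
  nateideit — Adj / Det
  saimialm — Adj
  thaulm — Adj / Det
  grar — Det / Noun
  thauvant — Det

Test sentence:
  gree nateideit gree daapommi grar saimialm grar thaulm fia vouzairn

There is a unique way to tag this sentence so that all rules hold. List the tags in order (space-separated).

Candidates per position — 1:gree {Noun,Conj}; 2:nateideit {Adj,Det}; 3:gree {Noun,Conj}; 4:daapommi {Conj}; 5:grar {Det,Noun}; 6:saimialm {Adj}; 7:grar {Det,Noun}; 8:thaulm {Adj,Det}; 9:fia {Adj,Det}; 10:vouzairn {Noun}.
At position 1, choosing Noun makes rule 4 impossible to satisfy; hence Conj.
At position 2, choosing Det makes rule 1 impossible to satisfy; hence Adj.
At position 3, choosing Noun makes rule 3 impossible to satisfy; hence Conj.
At position 5, choosing Det makes rule 1 impossible to satisfy; hence Noun.
At position 7, choosing Det makes rule 1 impossible to satisfy; hence Noun.
At position 8, choosing Det makes rule 1 impossible to satisfy; hence Adj.
At position 9, choosing Det makes rule 1 impossible to satisfy; hence Adj.
That leaves exactly one tagging: Conj Adj Conj Conj Noun Adj Noun Adj Adj Noun.
Verifying each rule — rule 1 holds; rule 2 holds; rule 3 holds; rule 4 holds; rule 5 holds.

Conj Adj Conj Conj Noun Adj Noun Adj Adj Noun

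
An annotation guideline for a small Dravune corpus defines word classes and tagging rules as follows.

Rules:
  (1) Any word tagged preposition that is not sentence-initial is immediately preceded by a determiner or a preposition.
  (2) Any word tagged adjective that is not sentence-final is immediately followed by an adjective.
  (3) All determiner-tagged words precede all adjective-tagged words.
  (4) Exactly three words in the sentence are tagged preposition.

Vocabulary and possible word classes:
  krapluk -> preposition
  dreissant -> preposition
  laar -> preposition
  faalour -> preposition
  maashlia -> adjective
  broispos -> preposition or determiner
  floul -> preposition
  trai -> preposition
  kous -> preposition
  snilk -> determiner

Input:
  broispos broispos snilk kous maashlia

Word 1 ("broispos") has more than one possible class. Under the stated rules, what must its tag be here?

preposition

Candidates per position — 1:broispos {preposition,determiner}; 2:broispos {preposition,determiner}; 3:snilk {determiner}; 4:kous {preposition}; 5:maashlia {adjective}.
At position 1, choosing determiner makes rule 4 impossible to satisfy; hence preposition.
At position 2, choosing determiner makes rule 4 impossible to satisfy; hence preposition.
That leaves exactly one tagging: preposition preposition determiner preposition adjective.
Verifying each rule — rule 1 ✓; rule 2 ✓; rule 3 ✓; rule 4 ✓.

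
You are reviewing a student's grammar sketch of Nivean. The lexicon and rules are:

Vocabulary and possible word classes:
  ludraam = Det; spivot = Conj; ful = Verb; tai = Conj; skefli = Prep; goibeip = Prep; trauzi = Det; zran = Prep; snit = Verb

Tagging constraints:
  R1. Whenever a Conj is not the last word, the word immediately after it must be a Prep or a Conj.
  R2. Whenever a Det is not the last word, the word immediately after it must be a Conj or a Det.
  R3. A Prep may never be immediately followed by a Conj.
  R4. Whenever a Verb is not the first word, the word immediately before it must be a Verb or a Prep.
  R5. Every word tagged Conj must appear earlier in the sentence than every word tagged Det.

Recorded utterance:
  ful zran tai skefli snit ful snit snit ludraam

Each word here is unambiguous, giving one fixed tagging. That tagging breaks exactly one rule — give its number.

3

Fixed tagging: Verb Prep Conj Prep Verb Verb Verb Verb Det.
Rule check: R1 ok, R2 ok, R3 fails, R4 ok, R5 ok.
Only rule 3 fails.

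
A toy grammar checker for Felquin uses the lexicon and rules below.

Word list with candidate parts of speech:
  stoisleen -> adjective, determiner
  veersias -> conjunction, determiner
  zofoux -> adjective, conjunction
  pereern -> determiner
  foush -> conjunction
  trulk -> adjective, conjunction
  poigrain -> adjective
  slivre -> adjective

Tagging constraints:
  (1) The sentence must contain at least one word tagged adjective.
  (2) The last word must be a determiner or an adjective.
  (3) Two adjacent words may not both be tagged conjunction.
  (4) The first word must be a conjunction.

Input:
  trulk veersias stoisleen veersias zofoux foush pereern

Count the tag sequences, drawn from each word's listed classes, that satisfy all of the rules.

Candidates per position — 1:trulk {adjective,conjunction}; 2:veersias {conjunction,determiner}; 3:stoisleen {adjective,determiner}; 4:veersias {conjunction,determiner}; 5:zofoux {adjective,conjunction}; 6:foush {conjunction}; 7:pereern {determiner}.
There are 32 candidate sequences in total.
The sequences that satisfy every rule: conjunction determiner adjective conjunction adjective conjunction determiner; conjunction determiner adjective determiner adjective conjunction determiner; conjunction determiner determiner conjunction adjective conjunction determiner; conjunction determiner determiner determiner adjective conjunction determiner.
Count = 4.

4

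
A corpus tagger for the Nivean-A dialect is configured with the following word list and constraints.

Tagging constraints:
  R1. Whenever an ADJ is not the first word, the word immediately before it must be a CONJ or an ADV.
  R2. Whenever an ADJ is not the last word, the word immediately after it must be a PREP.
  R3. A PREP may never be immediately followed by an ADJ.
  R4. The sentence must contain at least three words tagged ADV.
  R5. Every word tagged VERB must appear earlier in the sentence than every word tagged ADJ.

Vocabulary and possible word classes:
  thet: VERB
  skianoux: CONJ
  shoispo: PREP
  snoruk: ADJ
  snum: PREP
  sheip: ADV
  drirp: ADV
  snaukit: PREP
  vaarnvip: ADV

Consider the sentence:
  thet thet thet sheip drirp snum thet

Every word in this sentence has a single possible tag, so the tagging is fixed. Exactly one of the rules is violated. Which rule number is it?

4

Fixed tagging: VERB VERB VERB ADV ADV PREP VERB.
Applying the rules: R1 ok, R2 ok, R3 ok, R4 fails, R5 ok.
Only rule 4 fails.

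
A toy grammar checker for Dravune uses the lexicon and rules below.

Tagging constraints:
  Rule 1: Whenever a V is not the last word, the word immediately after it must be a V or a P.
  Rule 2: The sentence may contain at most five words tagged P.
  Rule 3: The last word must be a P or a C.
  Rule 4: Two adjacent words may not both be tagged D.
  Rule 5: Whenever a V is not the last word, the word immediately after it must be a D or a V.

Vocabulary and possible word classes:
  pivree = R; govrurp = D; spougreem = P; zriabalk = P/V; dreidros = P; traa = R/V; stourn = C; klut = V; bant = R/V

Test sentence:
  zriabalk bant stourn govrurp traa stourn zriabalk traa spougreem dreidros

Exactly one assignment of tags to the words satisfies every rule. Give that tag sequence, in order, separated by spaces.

P R C D R C P R P P

Candidates per position — 1:zriabalk {P,V}; 2:bant {R,V}; 3:stourn {C}; 4:govrurp {D}; 5:traa {R,V}; 6:stourn {C}; 7:zriabalk {P,V}; 8:traa {R,V}; 9:spougreem {P}; 10:dreidros {P}.
Word 1 cannot be V — rule 1 would then fail for every completion. It is P.
Word 2 cannot be V — rule 1 would then fail for every completion. It is R.
Word 5 cannot be V — rule 1 would then fail for every completion. It is R.
Word 7 cannot be V — rule 5 would then fail for every completion. It is P.
Word 8 cannot be V — rule 5 would then fail for every completion. It is R.
The only consistent sequence is: P R C D R C P R P P.
Check: rule 1 ok; rule 2 ok; rule 3 ok; rule 4 ok; rule 5 ok.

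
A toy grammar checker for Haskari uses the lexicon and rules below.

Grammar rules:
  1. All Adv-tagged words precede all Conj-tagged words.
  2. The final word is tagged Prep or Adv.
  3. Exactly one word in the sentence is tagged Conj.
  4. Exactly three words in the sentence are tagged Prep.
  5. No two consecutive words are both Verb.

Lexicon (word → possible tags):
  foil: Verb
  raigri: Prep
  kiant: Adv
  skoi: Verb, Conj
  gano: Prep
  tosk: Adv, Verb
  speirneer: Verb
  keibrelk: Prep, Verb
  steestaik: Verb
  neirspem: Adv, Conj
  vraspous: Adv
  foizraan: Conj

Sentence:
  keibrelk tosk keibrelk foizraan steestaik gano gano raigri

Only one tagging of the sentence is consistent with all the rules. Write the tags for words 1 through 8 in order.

Verb Adv Verb Conj Verb Prep Prep Prep

Candidates per position — 1:keibrelk {Prep,Verb}; 2:tosk {Adv,Verb}; 3:keibrelk {Prep,Verb}; 4:foizraan {Conj}; 5:steestaik {Verb}; 6:gano {Prep}; 7:gano {Prep}; 8:raigri {Prep}.
Position 1: Prep is ruled out by rule 4; that leaves Verb.
Position 2: Verb is ruled out by rule 5; that leaves Adv.
Position 3: Prep is ruled out by rule 4; that leaves Verb.
The unique satisfying tagging is: Verb Adv Verb Conj Verb Prep Prep Prep.
Check: rule 1 satisfied; rule 2 satisfied; rule 3 satisfied; rule 4 satisfied; rule 5 satisfied.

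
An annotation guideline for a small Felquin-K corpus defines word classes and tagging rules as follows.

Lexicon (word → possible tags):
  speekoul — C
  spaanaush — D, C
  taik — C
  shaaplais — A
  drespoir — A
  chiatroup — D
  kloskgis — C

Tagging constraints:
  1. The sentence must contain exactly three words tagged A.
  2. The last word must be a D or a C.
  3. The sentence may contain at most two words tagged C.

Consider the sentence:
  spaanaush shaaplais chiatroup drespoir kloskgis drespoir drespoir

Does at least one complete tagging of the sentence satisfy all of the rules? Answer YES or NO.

Candidates per position — 1:spaanaush {D,C}; 2:shaaplais {A}; 3:chiatroup {D}; 4:drespoir {A}; 5:kloskgis {C}; 6:drespoir {A}; 7:drespoir {A}.
Rule 1 cannot be satisfied by any choice of tags from the lexicon.
So there is no consistent tagging.

NO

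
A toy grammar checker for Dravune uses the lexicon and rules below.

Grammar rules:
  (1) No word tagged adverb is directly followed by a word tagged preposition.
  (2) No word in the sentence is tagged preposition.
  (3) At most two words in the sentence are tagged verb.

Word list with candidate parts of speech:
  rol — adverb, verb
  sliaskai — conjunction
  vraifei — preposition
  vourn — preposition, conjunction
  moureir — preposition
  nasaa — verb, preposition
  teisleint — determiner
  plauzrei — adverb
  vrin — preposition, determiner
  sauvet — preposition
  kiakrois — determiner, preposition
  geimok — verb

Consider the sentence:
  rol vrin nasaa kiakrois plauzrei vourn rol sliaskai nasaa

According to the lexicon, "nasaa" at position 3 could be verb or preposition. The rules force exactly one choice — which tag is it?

verb

Candidates per position — 1:rol {adverb,verb}; 2:vrin {preposition,determiner}; 3:nasaa {verb,preposition}; 4:kiakrois {determiner,preposition}; 5:plauzrei {adverb}; 6:vourn {preposition,conjunction}; 7:rol {adverb,verb}; 8:sliaskai {conjunction}; 9:nasaa {verb,preposition}.
Position 2: preposition is ruled out by rule 2; that leaves determiner.
Position 3: preposition is ruled out by rule 2; that leaves verb.
Position 4: preposition is ruled out by rule 2; that leaves determiner.
Position 6: preposition is ruled out by rule 1; that leaves conjunction.
Position 9: preposition is ruled out by rule 2; that leaves verb.
Position 1: verb is ruled out by rule 3; that leaves adverb.
Position 7: verb is ruled out by rule 3; that leaves adverb.
The only consistent sequence is: adverb determiner verb determiner adverb conjunction adverb conjunction verb.
Check: rule 1 ✓; rule 2 ✓; rule 3 ✓.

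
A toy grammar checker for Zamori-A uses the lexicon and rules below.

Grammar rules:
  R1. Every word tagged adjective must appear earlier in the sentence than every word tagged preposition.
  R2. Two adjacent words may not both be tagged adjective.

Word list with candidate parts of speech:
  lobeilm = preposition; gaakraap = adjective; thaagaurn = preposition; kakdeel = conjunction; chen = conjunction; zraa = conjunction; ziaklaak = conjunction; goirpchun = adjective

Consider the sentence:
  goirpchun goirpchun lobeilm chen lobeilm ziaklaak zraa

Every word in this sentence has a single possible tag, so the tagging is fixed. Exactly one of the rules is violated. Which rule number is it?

Fixed tagging: adjective adjective preposition conjunction preposition conjunction conjunction.
Applying the rules: R1 holds, R2 violated.
Only rule 2 fails.

2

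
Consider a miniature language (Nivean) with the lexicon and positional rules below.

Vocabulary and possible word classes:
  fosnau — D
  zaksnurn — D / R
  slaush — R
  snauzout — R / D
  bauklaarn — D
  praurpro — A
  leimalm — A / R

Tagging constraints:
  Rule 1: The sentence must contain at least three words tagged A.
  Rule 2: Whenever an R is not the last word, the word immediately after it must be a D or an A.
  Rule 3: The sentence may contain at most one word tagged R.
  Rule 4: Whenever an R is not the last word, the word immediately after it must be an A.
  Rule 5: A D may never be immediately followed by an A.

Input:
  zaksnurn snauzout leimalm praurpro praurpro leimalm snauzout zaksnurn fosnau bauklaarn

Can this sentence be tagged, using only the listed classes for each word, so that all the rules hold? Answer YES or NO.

YES

Candidates per position — 1:zaksnurn {D,R}; 2:snauzout {R,D}; 3:leimalm {A,R}; 4:praurpro {A}; 5:praurpro {A}; 6:leimalm {A,R}; 7:snauzout {R,D}; 8:zaksnurn {D,R}; 9:fosnau {D}; 10:bauklaarn {D}.
One satisfying assignment: D D R A A A D D D D.
Check: rule 1 holds; rule 2 holds; rule 3 holds; rule 4 holds; rule 5 holds.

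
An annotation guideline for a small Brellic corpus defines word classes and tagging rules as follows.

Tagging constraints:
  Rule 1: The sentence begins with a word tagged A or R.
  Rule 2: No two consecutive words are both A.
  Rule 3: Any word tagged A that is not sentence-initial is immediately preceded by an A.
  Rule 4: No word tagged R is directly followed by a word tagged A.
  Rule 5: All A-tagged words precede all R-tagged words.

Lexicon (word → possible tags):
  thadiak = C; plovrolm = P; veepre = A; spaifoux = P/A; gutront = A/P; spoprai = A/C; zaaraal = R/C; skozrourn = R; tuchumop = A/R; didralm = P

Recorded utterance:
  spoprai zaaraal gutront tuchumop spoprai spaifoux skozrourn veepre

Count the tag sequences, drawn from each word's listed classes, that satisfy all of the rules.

0

Candidates per position — 1:spoprai {A,C}; 2:zaaraal {R,C}; 3:gutront {A,P}; 4:tuchumop {A,R}; 5:spoprai {A,C}; 6:spaifoux {P,A}; 7:skozrourn {R}; 8:veepre {A}.
There are 64 candidate sequences in total.
Rule 3 cannot be satisfied by any choice of tags from the lexicon.
So there is no consistent tagging.
Count = 0.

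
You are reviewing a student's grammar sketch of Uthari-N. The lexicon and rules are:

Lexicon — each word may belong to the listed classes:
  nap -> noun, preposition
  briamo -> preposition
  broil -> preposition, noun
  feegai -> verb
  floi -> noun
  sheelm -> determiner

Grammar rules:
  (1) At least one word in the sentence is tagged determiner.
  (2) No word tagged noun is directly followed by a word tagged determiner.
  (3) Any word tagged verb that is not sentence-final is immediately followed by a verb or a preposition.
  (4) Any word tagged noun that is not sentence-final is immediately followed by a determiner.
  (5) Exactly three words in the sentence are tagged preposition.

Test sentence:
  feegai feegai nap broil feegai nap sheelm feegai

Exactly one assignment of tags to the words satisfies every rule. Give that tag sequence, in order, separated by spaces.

Candidates per position — 1:feegai {verb}; 2:feegai {verb}; 3:nap {noun,preposition}; 4:broil {preposition,noun}; 5:feegai {verb}; 6:nap {noun,preposition}; 7:sheelm {determiner}; 8:feegai {verb}.
If word 3 were noun, no tagging could satisfy rule 3; so word 3 is preposition.
If word 4 were noun, no tagging could satisfy rule 4; so word 4 is preposition.
If word 6 were noun, no tagging could satisfy rule 2; so word 6 is preposition.
So the tagging must be: verb verb preposition preposition verb preposition determiner verb.
Checking: rule 1 holds; rule 2 holds; rule 3 holds; rule 4 holds; rule 5 holds.

verb verb preposition preposition verb preposition determiner verb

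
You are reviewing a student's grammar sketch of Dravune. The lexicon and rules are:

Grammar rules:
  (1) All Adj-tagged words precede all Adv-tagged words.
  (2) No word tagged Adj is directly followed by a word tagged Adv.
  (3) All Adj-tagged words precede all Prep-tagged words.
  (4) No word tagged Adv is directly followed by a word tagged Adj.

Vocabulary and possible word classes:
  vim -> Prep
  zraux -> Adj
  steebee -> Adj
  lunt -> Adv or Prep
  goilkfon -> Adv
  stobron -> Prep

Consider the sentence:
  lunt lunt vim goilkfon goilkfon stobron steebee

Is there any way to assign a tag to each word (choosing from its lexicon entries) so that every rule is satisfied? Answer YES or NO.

Candidates per position — 1:lunt {Adv,Prep}; 2:lunt {Adv,Prep}; 3:vim {Prep}; 4:goilkfon {Adv}; 5:goilkfon {Adv}; 6:stobron {Prep}; 7:steebee {Adj}.
Rule 1 cannot be satisfied by any choice of tags from the lexicon.
So there is no consistent tagging.

NO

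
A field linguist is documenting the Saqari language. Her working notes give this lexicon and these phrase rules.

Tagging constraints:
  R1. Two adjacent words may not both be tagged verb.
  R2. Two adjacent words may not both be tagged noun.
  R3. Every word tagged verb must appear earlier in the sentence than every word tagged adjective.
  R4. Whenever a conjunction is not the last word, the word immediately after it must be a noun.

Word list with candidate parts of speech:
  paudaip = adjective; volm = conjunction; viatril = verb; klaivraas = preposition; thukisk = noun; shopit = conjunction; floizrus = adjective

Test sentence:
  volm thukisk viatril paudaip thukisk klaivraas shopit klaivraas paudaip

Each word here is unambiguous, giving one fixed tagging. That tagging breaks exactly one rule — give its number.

4

Fixed tagging: conjunction noun verb adjective noun preposition conjunction preposition adjective.
Rule check: R1 ✓, R2 ✓, R3 ✓, R4 ✗.
Only rule 4 fails.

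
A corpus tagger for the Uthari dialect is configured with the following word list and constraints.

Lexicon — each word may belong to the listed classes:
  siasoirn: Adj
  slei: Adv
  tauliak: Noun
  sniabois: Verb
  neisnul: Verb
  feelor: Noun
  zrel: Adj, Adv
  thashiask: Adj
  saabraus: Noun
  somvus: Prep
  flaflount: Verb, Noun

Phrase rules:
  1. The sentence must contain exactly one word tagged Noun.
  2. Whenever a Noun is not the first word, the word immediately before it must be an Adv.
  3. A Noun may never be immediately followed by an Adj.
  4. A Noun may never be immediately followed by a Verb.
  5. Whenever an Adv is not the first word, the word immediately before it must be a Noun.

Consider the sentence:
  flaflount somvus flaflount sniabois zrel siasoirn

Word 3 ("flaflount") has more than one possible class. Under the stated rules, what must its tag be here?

Candidates per position — 1:flaflount {Verb,Noun}; 2:somvus {Prep}; 3:flaflount {Verb,Noun}; 4:sniabois {Verb}; 5:zrel {Adj,Adv}; 6:siasoirn {Adj}.
At position 3, choosing Noun makes rule 2 impossible to satisfy; hence Verb.
At position 5, choosing Adv makes rule 5 impossible to satisfy; hence Adj.
At position 1, choosing Verb makes rule 1 impossible to satisfy; hence Noun.
So the tagging must be: Noun Prep Verb Verb Adj Adj.
Checking: rule 1 ok; rule 2 ok; rule 3 ok; rule 4 ok; rule 5 ok.

Verb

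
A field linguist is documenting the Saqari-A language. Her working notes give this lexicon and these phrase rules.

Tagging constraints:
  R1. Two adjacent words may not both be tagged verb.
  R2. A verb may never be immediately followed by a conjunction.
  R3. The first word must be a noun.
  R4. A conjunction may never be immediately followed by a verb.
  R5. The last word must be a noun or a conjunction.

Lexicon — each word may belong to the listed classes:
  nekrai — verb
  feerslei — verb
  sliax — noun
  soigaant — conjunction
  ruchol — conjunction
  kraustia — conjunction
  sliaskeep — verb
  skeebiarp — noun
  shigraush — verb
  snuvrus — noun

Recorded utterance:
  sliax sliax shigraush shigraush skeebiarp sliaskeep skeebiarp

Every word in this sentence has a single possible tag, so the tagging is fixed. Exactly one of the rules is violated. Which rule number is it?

Fixed tagging: noun noun verb verb noun verb noun.
Applying the rules: R1 fails, R2 ok, R3 ok, R4 ok, R5 ok.
Only rule 1 fails.

1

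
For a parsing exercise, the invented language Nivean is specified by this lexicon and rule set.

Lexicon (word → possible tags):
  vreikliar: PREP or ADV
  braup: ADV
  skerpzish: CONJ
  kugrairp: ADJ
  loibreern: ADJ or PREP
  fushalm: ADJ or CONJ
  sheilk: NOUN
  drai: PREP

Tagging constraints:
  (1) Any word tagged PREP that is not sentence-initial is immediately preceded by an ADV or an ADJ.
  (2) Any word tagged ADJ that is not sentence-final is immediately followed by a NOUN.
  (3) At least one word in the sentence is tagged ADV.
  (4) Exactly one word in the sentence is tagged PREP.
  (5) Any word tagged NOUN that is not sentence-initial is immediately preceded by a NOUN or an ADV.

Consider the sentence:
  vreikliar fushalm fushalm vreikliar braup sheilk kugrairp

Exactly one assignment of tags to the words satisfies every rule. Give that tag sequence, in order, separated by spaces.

Candidates per position — 1:vreikliar {PREP,ADV}; 2:fushalm {ADJ,CONJ}; 3:fushalm {ADJ,CONJ}; 4:vreikliar {PREP,ADV}; 5:braup {ADV}; 6:sheilk {NOUN}; 7:kugrairp {ADJ}.
Word 2 cannot be ADJ — rule 2 would then fail for every completion. It is CONJ.
Word 3 cannot be ADJ — rule 2 would then fail for every completion. It is CONJ.
Word 4 cannot be PREP — rule 1 would then fail for every completion. It is ADV.
Word 1 cannot be ADV — rule 4 would then fail for every completion. It is PREP.
That leaves exactly one tagging: PREP CONJ CONJ ADV ADV NOUN ADJ.
Checking: rule 1 ok; rule 2 ok; rule 3 ok; rule 4 ok; rule 5 ok.

PREP CONJ CONJ ADV ADV NOUN ADJ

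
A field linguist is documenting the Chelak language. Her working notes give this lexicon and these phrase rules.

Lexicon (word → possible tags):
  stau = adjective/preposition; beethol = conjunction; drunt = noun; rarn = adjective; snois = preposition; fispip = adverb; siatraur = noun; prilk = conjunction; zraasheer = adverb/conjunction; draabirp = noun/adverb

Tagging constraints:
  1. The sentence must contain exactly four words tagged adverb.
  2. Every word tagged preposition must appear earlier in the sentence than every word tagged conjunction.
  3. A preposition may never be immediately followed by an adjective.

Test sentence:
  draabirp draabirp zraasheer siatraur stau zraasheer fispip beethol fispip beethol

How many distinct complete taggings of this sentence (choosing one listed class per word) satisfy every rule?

9

Candidates per position — 1:draabirp {noun,adverb}; 2:draabirp {noun,adverb}; 3:zraasheer {adverb,conjunction}; 4:siatraur {noun}; 5:stau {adjective,preposition}; 6:zraasheer {adverb,conjunction}; 7:fispip {adverb}; 8:beethol {conjunction}; 9:fispip {adverb}; 10:beethol {conjunction}.
There are 32 candidate sequences in total.
Checking each against the rules leaves 9 sequences.
Count = 9.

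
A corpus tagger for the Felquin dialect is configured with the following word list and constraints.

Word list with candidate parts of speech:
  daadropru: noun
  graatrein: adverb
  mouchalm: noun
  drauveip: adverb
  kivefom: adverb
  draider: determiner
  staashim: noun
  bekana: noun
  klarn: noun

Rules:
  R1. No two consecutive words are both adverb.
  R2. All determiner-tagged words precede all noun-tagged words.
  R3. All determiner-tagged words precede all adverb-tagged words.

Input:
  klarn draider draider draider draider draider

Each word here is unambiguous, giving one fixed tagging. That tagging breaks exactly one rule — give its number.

2

Fixed tagging: noun determiner determiner determiner determiner determiner.
Rule check: R1 holds, R2 violated, R3 holds.
Only rule 2 fails.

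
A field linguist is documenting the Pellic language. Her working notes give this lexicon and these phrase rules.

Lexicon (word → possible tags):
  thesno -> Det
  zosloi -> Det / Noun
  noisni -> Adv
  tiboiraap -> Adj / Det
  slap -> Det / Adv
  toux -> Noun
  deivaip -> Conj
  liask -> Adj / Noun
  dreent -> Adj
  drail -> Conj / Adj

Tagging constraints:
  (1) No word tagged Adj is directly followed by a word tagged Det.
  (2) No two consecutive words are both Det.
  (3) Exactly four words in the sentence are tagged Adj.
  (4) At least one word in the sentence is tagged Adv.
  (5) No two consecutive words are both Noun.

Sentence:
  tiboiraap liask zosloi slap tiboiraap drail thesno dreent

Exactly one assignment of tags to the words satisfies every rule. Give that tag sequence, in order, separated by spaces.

Candidates per position — 1:tiboiraap {Adj,Det}; 2:liask {Adj,Noun}; 3:zosloi {Det,Noun}; 4:slap {Det,Adv}; 5:tiboiraap {Adj,Det}; 6:drail {Conj,Adj}; 7:thesno {Det}; 8:dreent {Adj}.
Position 4: Det is ruled out by rule 4; that leaves Adv.
Position 6: Adj is ruled out by rule 1; that leaves Conj.
Position 1: Det is ruled out by rule 3; that leaves Adj.
Position 2: Noun is ruled out by rule 3; that leaves Adj.
Position 3: Det is ruled out by rule 1; that leaves Noun.
Position 5: Det is ruled out by rule 3; that leaves Adj.
So the tagging must be: Adj Adj Noun Adv Adj Conj Det Adj.
Checking: rule 1 ok; rule 2 ok; rule 3 ok; rule 4 ok; rule 5 ok.

Adj Adj Noun Adv Adj Conj Det Adj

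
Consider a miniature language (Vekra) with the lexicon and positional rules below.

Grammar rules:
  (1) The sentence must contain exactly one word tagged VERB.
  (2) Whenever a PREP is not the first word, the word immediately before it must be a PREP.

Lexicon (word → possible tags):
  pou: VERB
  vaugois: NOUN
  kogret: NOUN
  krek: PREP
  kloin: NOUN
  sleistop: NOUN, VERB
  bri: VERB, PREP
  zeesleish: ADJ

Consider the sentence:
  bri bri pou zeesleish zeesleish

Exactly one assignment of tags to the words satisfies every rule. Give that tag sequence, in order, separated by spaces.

Candidates per position — 1:bri {VERB,PREP}; 2:bri {VERB,PREP}; 3:pou {VERB}; 4:zeesleish {ADJ}; 5:zeesleish {ADJ}.
Position 1: VERB is ruled out by rule 1; that leaves PREP.
Position 2: VERB is ruled out by rule 1; that leaves PREP.
So the tagging must be: PREP PREP VERB ADJ ADJ.
Rule-by-rule: rule 1 holds; rule 2 holds.

PREP PREP VERB ADJ ADJ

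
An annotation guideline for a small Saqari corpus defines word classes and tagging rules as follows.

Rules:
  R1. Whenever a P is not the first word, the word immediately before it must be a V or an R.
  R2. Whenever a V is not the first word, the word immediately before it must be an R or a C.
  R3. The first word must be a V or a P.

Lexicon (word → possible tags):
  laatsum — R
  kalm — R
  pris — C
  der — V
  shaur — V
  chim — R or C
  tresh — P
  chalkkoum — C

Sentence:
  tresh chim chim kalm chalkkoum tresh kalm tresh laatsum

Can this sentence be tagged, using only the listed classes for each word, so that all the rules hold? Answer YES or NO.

NO

Candidates per position — 1:tresh {P}; 2:chim {R,C}; 3:chim {R,C}; 4:kalm {R}; 5:chalkkoum {C}; 6:tresh {P}; 7:kalm {R}; 8:tresh {P}; 9:laatsum {R}.
Rule 1 cannot be satisfied by any choice of tags from the lexicon.
So there is no consistent tagging.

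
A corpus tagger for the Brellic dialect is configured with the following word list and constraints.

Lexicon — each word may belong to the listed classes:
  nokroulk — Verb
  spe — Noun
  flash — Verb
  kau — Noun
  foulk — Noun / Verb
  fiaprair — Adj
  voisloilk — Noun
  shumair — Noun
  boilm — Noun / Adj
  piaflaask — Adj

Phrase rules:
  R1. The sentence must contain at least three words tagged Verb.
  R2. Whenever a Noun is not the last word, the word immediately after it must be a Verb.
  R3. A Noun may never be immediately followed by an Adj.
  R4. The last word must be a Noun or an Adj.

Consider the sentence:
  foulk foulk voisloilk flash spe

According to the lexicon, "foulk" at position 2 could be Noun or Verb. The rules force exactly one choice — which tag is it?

Candidates per position — 1:foulk {Noun,Verb}; 2:foulk {Noun,Verb}; 3:voisloilk {Noun}; 4:flash {Verb}; 5:spe {Noun}.
Word 1 cannot be Noun — rule 1 would then fail for every completion. It is Verb.
Word 2 cannot be Noun — rule 1 would then fail for every completion. It is Verb.
The only consistent sequence is: Verb Verb Noun Verb Noun.
Checking: rule 1 satisfied; rule 2 satisfied; rule 3 satisfied; rule 4 satisfied.

Verb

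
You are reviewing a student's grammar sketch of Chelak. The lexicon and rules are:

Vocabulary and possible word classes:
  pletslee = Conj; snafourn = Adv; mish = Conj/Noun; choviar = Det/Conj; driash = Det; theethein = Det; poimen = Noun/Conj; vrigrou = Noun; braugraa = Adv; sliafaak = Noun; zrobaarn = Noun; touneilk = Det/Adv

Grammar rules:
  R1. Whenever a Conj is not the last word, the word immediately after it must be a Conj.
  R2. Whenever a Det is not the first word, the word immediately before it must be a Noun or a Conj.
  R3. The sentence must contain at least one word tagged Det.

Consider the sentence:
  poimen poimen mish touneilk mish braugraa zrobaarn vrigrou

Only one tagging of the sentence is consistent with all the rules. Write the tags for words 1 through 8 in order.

Candidates per position — 1:poimen {Noun,Conj}; 2:poimen {Noun,Conj}; 3:mish {Conj,Noun}; 4:touneilk {Det,Adv}; 5:mish {Conj,Noun}; 6:braugraa {Adv}; 7:zrobaarn {Noun}; 8:vrigrou {Noun}.
If word 1 were Conj, no tagging could satisfy rule 1; so word 1 is Noun.
If word 2 were Conj, no tagging could satisfy rule 1; so word 2 is Noun.
If word 3 were Conj, no tagging could satisfy rule 1; so word 3 is Noun.
If word 4 were Adv, no tagging could satisfy rule 3; so word 4 is Det.
If word 5 were Conj, no tagging could satisfy rule 1; so word 5 is Noun.
The unique satisfying tagging is: Noun Noun Noun Det Noun Adv Noun Noun.
Checking: rule 1 ✓; rule 2 ✓; rule 3 ✓.

Noun Noun Noun Det Noun Adv Noun Noun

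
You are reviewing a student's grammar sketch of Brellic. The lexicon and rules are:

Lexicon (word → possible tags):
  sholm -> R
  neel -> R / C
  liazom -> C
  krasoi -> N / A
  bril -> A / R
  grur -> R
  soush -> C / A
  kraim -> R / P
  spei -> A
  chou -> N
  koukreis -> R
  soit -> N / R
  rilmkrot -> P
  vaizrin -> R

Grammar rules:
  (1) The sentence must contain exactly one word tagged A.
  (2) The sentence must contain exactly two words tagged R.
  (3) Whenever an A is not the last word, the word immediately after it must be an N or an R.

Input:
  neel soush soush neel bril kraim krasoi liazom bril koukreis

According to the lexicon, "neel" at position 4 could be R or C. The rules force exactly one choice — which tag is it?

C

Candidates per position — 1:neel {R,C}; 2:soush {C,A}; 3:soush {C,A}; 4:neel {R,C}; 5:bril {A,R}; 6:kraim {R,P}; 7:krasoi {N,A}; 8:liazom {C}; 9:bril {A,R}; 10:koukreis {R}.
Position 2: tagging it A would leave rule 3 unsatisfiable, so it must be C.
Position 7: tagging it A would leave rule 3 unsatisfiable, so it must be N.
Position 4: the remaining choice is settled jointly with positions 1, 3, 5, 6, 9 — only C at position 4 is part of a tagging that satisfies every rule.
The only consistent sequence is: C C C C R P N C A R.
Verifying each rule — rule 1 ok; rule 2 ok; rule 3 ok.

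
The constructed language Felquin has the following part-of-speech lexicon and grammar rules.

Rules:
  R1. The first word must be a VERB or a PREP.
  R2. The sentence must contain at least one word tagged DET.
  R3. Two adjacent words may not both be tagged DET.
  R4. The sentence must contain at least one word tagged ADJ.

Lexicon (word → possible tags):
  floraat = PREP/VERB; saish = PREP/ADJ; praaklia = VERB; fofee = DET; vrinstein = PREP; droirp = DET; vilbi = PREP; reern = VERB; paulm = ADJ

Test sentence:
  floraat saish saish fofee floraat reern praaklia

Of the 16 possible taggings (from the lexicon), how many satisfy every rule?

12

Candidates per position — 1:floraat {PREP,VERB}; 2:saish {PREP,ADJ}; 3:saish {PREP,ADJ}; 4:fofee {DET}; 5:floraat {PREP,VERB}; 6:reern {VERB}; 7:praaklia {VERB}.
There are 16 candidate sequences in total.
Checking each against the rules leaves 12 sequences.
Count = 12.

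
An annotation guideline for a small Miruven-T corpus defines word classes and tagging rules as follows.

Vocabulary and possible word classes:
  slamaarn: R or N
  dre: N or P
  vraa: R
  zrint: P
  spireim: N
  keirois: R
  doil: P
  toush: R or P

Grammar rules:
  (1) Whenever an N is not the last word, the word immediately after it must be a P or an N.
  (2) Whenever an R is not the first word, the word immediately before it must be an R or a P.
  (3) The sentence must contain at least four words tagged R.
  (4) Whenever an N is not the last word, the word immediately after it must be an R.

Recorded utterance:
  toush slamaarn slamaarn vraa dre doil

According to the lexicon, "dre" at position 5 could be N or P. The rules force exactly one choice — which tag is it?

Candidates per position — 1:toush {R,P}; 2:slamaarn {R,N}; 3:slamaarn {R,N}; 4:vraa {R}; 5:dre {N,P}; 6:doil {P}.
Position 1: P is ruled out by rule 3; that leaves R.
Position 2: N is ruled out by rule 1; that leaves R.
Position 3: N is ruled out by rule 1; that leaves R.
Position 5: N is ruled out by rule 4; that leaves P.
The unique satisfying tagging is: R R R R P P.
Rule-by-rule: rule 1 ✓; rule 2 ✓; rule 3 ✓; rule 4 ✓.

P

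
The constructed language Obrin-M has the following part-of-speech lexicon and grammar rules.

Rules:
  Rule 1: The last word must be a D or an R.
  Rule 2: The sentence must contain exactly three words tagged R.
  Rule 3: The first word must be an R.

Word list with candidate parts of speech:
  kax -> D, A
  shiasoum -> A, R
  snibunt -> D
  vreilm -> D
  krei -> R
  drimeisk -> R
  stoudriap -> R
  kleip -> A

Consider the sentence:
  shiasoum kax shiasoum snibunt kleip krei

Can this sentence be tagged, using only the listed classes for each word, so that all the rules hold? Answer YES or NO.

Candidates per position — 1:shiasoum {A,R}; 2:kax {D,A}; 3:shiasoum {A,R}; 4:snibunt {D}; 5:kleip {A}; 6:krei {R}.
One satisfying assignment: R A R D A R.
Check: rule 1 ✓; rule 2 ✓; rule 3 ✓.

YES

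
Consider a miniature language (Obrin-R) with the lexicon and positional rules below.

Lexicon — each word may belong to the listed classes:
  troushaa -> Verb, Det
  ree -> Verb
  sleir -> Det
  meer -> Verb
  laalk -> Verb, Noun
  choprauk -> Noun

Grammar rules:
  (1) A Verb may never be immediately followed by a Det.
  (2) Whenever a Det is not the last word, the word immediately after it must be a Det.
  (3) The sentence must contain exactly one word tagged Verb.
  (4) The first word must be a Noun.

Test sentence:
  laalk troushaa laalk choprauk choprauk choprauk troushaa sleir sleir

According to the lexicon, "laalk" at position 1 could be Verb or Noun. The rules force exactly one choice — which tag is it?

Candidates per position — 1:laalk {Verb,Noun}; 2:troushaa {Verb,Det}; 3:laalk {Verb,Noun}; 4:choprauk {Noun}; 5:choprauk {Noun}; 6:choprauk {Noun}; 7:troushaa {Verb,Det}; 8:sleir {Det}; 9:sleir {Det}.
Position 1: tagging it Verb would leave rule 4 unsatisfiable, so it must be Noun.
Position 2: tagging it Det would leave rule 2 unsatisfiable, so it must be Verb.
Position 3: tagging it Verb would leave rule 3 unsatisfiable, so it must be Noun.
Position 7: tagging it Verb would leave rule 1 unsatisfiable, so it must be Det.
The unique satisfying tagging is: Noun Verb Noun Noun Noun Noun Det Det Det.
Rule-by-rule: rule 1 holds; rule 2 holds; rule 3 holds; rule 4 holds.

Noun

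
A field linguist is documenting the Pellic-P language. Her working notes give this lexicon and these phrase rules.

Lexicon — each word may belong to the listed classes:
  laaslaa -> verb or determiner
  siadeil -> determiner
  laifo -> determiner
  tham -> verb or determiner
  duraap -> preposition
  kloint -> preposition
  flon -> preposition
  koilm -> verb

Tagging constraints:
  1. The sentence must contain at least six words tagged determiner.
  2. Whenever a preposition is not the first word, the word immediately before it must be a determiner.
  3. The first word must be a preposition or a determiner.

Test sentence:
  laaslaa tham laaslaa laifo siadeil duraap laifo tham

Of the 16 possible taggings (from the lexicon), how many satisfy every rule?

Candidates per position — 1:laaslaa {verb,determiner}; 2:tham {verb,determiner}; 3:laaslaa {verb,determiner}; 4:laifo {determiner}; 5:siadeil {determiner}; 6:duraap {preposition}; 7:laifo {determiner}; 8:tham {verb,determiner}.
There are 16 candidate sequences in total.
The sequences that satisfy every rule: determiner verb determiner determiner determiner preposition determiner determiner; determiner determiner verb determiner determiner preposition determiner determiner; determiner determiner determiner determiner determiner preposition determiner verb; determiner determiner determiner determiner determiner preposition determiner determiner.
Count = 4.

4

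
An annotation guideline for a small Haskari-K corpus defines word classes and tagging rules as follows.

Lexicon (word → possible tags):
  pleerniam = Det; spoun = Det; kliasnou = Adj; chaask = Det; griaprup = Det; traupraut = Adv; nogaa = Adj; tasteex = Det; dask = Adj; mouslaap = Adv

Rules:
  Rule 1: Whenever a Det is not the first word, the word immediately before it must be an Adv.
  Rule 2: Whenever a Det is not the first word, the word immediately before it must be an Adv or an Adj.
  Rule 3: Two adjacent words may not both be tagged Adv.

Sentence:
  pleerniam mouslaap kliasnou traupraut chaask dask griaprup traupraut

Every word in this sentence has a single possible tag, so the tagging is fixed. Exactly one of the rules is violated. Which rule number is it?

1

Fixed tagging: Det Adv Adj Adv Det Adj Det Adv.
Rule check: R1 violated, R2 holds, R3 holds.
Only rule 1 fails.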